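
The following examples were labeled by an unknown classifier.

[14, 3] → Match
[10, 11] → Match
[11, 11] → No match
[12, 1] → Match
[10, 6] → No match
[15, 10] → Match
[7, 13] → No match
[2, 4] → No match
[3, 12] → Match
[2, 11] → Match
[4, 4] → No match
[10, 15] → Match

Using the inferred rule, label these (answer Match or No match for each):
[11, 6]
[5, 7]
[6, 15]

Match, No match, Match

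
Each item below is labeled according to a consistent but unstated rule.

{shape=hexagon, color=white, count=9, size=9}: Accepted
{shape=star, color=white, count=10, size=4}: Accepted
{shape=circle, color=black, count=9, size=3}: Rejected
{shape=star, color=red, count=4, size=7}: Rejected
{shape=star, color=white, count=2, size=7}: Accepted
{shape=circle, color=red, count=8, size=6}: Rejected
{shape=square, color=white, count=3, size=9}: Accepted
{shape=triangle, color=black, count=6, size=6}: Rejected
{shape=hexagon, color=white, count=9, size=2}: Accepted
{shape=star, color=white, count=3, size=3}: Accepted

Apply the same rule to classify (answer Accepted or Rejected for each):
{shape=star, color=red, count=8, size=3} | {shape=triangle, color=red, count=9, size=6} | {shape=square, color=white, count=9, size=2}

The classifier is using: color is white.
{shape=star, color=red, count=8, size=3}: color is red — fails this test, so Rejected. {shape=triangle, color=red, count=9, size=6}: color is red — fails this test, so Rejected. {shape=square, color=white, count=9, size=2}: color is white — checks out, so Accepted.

Rejected, Rejected, Accepted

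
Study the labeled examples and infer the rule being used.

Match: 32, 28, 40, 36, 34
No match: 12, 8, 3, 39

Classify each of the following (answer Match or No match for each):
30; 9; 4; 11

Match, No match, No match, No match

The simplest hypothesis consistent with all the labels is: even AND at least 28.
30: 30 is even, 30 ≥ 28 — satisfies this, so Match. 9: 9 is odd, 9 < 28 — does not satisfy this, so No match. 4: 4 is even, 4 < 28 — does not satisfy this, so No match. 11: 11 is odd, 11 < 28 — does not satisfy this, so No match.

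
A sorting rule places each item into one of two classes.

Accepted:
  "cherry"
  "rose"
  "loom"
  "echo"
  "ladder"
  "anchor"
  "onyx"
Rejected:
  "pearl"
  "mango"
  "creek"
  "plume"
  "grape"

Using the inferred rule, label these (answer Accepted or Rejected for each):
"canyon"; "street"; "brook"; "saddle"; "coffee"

Comparing the two groups points to one rule — even length.
"canyon" → length 6 → Accepted.
"street" → length 6 → Accepted.
"brook" → length 5 → Rejected.
"saddle" → length 6 → Accepted.
"coffee" → length 6 → Accepted.

Accepted, Accepted, Rejected, Accepted, Accepted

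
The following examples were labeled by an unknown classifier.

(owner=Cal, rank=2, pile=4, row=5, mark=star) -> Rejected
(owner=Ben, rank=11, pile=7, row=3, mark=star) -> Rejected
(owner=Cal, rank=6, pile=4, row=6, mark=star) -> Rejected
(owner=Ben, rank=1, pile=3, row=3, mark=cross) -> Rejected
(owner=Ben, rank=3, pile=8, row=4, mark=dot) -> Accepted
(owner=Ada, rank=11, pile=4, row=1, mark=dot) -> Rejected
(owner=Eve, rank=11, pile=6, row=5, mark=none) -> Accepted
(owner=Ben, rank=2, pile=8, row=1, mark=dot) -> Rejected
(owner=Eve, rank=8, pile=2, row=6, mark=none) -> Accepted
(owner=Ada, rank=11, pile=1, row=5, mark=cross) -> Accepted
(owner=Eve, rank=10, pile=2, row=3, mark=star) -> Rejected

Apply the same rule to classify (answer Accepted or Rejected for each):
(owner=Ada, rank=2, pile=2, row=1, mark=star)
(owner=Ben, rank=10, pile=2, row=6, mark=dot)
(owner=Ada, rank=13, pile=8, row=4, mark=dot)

The distinguishing property — pile ≠ 4 AND row ≥ 4 — holds for all the 'Accepted' cases and none of the 'Rejected' cases.
(owner=Ada, rank=2, pile=2, row=1, mark=star): pile = 2, row = 1, does not pass → Rejected. (owner=Ben, rank=10, pile=2, row=6, mark=dot): pile = 2, row = 6, meets the rule → Accepted. (owner=Ada, rank=13, pile=8, row=4, mark=dot): pile = 8, row = 4, meets the rule → Accepted.

Rejected, Accepted, Accepted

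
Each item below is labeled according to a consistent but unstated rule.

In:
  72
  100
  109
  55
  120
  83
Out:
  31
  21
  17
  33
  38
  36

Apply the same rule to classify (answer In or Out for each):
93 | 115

Rule: at least 55. This holds for each 'In' example and fails for each 'Out' one.
93 — 93 ≥ 55, hence In. 115 — 115 ≥ 55, hence In.

In, In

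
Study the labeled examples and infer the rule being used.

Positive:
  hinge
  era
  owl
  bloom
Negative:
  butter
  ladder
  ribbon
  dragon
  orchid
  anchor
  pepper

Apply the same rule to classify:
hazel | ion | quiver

The distinguishing property — odd length — holds for all the 'Positive' cases and none of the 'Negative' cases.
Positive: hazel, since length 5.
Positive: ion, since length 3.
Negative: quiver, since length 6.

Positive, Positive, Negative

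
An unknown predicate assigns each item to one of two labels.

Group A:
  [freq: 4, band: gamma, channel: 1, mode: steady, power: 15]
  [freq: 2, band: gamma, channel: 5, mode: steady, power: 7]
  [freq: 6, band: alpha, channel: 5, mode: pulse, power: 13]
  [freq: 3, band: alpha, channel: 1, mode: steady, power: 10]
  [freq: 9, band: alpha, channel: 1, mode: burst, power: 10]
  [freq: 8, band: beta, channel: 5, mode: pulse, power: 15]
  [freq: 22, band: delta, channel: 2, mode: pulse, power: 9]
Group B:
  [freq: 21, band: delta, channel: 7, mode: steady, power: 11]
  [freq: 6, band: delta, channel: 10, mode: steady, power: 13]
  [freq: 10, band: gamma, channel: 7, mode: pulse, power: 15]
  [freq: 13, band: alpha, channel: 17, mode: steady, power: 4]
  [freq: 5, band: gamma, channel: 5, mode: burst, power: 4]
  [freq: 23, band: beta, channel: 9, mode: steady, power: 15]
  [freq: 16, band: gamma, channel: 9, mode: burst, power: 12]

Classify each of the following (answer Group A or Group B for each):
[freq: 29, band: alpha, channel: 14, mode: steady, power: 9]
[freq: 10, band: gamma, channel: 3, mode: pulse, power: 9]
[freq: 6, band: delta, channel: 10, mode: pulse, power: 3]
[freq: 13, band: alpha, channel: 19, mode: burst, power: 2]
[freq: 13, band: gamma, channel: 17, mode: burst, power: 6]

Group B, Group A, Group B, Group B, Group B

A rule that fits every label: channel ≤ 5 AND power ≥ 7 — true of each 'Group A' example, false of each 'Group B' one.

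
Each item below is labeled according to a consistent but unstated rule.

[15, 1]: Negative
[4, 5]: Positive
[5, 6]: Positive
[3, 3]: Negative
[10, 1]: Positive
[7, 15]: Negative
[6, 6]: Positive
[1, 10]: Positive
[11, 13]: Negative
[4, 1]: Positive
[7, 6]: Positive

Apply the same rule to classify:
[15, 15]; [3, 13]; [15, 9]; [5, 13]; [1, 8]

A rule that fits every label: product is even — true of each 'Positive' example, false of each 'Negative' one.
Negative: [15, 15], since 15·15 = 225.
Negative: [3, 13], since 3·13 = 39.
Negative: [15, 9], since 15·9 = 135.
Negative: [5, 13], since 5·13 = 65.
Positive: [1, 8], since 1·8 = 8.

Negative, Negative, Negative, Negative, Positive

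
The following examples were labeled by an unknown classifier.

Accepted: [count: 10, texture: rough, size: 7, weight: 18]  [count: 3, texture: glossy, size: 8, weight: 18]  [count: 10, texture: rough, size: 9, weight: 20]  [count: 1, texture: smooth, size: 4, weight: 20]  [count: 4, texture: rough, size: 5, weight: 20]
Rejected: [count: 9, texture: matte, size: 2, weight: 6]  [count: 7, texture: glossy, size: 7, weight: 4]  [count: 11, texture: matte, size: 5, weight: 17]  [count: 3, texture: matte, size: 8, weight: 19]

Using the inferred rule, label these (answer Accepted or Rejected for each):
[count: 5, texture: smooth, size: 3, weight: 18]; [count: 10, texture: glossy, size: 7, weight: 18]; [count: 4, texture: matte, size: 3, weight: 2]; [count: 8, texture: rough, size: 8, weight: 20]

Accepted, Accepted, Rejected, Accepted

The simplest hypothesis consistent with all the labels is: weight = 18 OR weight = 20.
[count: 5, texture: smooth, size: 3, weight: 18] — weight = 18, hence Accepted. [count: 10, texture: glossy, size: 7, weight: 18] — weight = 18, hence Accepted. [count: 4, texture: matte, size: 3, weight: 2] — weight = 2, hence Rejected. [count: 8, texture: rough, size: 8, weight: 20] — weight = 20, hence Accepted.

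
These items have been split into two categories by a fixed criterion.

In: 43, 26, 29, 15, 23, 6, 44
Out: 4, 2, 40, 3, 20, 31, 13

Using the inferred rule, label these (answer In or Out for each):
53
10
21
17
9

In, Out, Out, In, In

The rule appears to be: digit sum ≥ 5.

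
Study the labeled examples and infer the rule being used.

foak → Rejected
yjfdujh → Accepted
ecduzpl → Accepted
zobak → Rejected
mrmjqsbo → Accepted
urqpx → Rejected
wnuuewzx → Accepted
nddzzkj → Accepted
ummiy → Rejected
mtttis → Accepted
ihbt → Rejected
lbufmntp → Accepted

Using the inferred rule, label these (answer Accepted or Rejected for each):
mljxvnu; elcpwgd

Accepted, Accepted

The common property of the 'Accepted' items is: length ≥ 6. No 'Rejected' item has it.
mljxvnu → length 7 → Accepted. elcpwgd → length 7 → Accepted.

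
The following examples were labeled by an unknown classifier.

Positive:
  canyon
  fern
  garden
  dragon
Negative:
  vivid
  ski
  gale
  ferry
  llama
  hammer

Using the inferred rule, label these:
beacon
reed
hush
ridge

Positive, Negative, Negative, Negative

The distinguishing property — contains 'n' — holds for all the 'Positive' cases and none of the 'Negative' cases.
beacon → has 'n' → Positive. reed → no 'n' → Negative. hush → no 'n' → Negative. ridge → no 'n' → Negative.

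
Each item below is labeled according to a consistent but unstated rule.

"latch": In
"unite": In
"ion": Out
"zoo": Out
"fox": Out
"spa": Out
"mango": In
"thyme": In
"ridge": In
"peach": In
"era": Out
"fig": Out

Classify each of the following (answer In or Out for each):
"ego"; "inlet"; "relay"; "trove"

Out, In, In, In

Every 'In' example satisfies: length 5. None of the 'Out' examples do.
"ego": length 3 — lacks this property, so Out. "inlet": length 5 — checks out, so In. "relay": length 5 — checks out, so In. "trove": length 5 — checks out, so In.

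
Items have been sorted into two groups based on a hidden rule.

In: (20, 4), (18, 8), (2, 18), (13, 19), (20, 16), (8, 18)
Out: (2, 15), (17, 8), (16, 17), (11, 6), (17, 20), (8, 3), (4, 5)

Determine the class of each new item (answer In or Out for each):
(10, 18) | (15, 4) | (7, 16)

The rule appears to be: sum is even.
(10, 18) → 10+18 = 28 → In.
(15, 4) → 15+4 = 19 → Out.
(7, 16) → 7+16 = 23 → Out.

In, Out, Out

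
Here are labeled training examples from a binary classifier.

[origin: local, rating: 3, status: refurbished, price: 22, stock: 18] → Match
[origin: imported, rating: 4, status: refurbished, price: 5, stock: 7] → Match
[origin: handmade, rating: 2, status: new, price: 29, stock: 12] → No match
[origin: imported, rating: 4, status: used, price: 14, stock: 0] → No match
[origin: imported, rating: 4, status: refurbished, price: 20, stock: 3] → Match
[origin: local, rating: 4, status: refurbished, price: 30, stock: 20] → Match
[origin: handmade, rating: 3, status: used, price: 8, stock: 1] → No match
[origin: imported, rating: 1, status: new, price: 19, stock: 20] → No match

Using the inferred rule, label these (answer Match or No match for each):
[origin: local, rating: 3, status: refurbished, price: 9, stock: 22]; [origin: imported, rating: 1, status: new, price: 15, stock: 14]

Match, No match

Looking at the examples, the only property every 'Match' case has and every 'No match' case lacks is: status is refurbished.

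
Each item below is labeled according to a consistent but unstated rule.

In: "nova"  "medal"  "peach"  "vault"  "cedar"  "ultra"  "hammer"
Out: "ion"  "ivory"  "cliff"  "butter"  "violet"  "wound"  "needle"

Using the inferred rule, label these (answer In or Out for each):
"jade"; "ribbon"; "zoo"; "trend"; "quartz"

The rule appears to be: contains 'a'.
"jade" — has 'a', hence In. "ribbon" — no 'a', hence Out. "zoo" — no 'a', hence Out. "trend" — no 'a', hence Out. "quartz" — has 'a', hence In.

In, Out, Out, Out, In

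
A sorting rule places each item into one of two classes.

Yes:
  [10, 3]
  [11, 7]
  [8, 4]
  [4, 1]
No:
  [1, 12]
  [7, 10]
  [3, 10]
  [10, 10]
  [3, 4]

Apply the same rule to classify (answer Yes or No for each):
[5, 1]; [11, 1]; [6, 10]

Comparing the two groups points to one rule — first > second.

Yes, Yes, No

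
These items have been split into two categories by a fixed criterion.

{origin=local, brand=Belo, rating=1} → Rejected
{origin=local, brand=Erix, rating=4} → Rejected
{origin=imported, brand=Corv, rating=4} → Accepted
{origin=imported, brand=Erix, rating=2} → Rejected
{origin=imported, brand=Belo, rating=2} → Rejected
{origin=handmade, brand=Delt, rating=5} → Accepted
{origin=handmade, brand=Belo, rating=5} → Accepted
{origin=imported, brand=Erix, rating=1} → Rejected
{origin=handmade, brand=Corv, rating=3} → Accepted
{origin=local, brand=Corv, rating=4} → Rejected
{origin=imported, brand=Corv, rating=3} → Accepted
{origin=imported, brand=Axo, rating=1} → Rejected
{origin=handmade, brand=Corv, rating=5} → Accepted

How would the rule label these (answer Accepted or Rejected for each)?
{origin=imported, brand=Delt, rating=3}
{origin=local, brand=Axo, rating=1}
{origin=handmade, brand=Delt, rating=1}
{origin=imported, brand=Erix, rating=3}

Accepted, Rejected, Rejected, Accepted

Rule: origin is not local AND rating ≥ 3. This holds for each 'Accepted' example and fails for each 'Rejected' one.
Accepted: {origin=imported, brand=Delt, rating=3}, since origin is imported, rating = 3.
Rejected: {origin=local, brand=Axo, rating=1}, since origin is local, rating = 1.
Rejected: {origin=handmade, brand=Delt, rating=1}, since origin is handmade, rating = 1.
Accepted: {origin=imported, brand=Erix, rating=3}, since origin is imported, rating = 3.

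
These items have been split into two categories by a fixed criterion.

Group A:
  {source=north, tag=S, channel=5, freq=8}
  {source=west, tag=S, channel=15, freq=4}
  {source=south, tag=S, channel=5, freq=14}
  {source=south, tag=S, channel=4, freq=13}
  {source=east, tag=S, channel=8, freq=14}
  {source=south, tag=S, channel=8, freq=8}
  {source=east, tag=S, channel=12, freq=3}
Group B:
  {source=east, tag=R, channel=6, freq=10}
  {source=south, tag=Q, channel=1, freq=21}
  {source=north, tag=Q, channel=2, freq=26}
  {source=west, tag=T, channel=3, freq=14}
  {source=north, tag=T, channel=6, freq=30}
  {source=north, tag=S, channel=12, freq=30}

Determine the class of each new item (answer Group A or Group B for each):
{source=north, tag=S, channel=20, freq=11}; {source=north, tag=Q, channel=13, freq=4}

Group A, Group B

The simplest hypothesis consistent with all the labels is: tag is S AND freq ≤ 14.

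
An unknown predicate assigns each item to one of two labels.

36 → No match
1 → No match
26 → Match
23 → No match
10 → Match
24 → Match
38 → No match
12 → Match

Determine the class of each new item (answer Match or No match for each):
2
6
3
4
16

Match, Match, No match, Match, Match

The distinguishing property — even AND at most 26 — holds for all the 'Match' cases and none of the 'No match' cases.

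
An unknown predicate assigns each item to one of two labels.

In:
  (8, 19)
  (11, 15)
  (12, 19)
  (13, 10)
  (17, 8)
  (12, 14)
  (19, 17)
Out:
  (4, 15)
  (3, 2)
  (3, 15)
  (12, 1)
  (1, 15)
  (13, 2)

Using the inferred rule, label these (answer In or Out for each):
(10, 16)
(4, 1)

The simplest hypothesis consistent with all the labels is: sum ≥ 23.

In, Out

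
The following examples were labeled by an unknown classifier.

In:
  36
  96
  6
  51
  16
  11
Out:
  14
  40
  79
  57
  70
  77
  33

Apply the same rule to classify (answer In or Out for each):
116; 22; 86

In, Out, In

The rule appears to be: ≡ 1 (mod 5).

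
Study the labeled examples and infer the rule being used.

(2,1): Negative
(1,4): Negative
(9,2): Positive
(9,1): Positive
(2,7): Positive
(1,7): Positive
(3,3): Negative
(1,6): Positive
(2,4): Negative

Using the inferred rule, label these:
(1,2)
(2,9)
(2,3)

Negative, Positive, Negative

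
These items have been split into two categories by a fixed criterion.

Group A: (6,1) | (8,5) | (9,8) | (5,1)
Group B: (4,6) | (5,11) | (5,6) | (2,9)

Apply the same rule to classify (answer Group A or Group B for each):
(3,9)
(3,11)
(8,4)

The simplest hypothesis consistent with all the labels is: first > second.

Group B, Group B, Group A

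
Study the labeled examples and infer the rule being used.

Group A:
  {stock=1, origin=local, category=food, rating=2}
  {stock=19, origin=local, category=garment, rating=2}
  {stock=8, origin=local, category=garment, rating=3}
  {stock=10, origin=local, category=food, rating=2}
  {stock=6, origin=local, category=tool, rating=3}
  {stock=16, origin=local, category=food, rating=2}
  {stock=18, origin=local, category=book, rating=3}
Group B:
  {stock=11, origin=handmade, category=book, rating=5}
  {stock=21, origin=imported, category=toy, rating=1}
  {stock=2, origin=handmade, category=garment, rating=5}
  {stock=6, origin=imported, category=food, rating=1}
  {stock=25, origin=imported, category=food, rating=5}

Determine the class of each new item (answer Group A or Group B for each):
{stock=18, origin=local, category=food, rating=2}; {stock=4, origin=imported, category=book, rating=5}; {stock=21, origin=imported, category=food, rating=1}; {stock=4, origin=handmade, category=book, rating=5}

The pattern is that an item is 'Group A' exactly when: origin is local.
{stock=18, origin=local, category=food, rating=2}: origin is local — has this property, so Group A. {stock=4, origin=imported, category=book, rating=5}: origin is imported — doesn't match, so Group B. {stock=21, origin=imported, category=food, rating=1}: origin is imported — doesn't match, so Group B. {stock=4, origin=handmade, category=book, rating=5}: origin is handmade — doesn't match, so Group B.

Group A, Group B, Group B, Group B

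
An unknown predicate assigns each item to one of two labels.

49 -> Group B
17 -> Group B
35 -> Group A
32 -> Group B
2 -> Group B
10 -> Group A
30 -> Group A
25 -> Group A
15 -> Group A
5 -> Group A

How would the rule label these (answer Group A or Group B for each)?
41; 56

Looking at the examples, the only property every 'Group A' case has and every 'Group B' case lacks is: multiple of 5.
41 — 41 = 5·8 + 1, hence Group B. 56 — 56 = 5·11 + 1, hence Group B.

Group B, Group B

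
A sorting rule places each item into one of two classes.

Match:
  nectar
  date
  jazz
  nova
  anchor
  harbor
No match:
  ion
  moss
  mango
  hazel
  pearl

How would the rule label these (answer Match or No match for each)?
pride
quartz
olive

No match, Match, No match

The common property of the 'Match' items is: even length AND contains 'a'. No 'No match' item has it.
pride: length 5, no 'a' — does not satisfy this, so No match. quartz: length 6, has 'a' — qualifies, so Match. olive: length 5, no 'a' — does not satisfy this, so No match.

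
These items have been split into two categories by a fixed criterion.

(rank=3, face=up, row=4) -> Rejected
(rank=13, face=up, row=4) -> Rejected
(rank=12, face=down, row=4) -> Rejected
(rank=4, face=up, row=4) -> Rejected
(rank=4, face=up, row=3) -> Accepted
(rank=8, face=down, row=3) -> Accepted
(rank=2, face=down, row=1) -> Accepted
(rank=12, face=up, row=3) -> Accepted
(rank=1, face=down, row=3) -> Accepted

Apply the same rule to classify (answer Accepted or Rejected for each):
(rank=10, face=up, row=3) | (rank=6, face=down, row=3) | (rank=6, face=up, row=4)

Accepted, Accepted, Rejected

Rule: row ≤ 3. This holds for each 'Accepted' example and fails for each 'Rejected' one.
Accepted: (rank=10, face=up, row=3), since row = 3. Accepted: (rank=6, face=down, row=3), since row = 3. Rejected: (rank=6, face=up, row=4), since row = 4.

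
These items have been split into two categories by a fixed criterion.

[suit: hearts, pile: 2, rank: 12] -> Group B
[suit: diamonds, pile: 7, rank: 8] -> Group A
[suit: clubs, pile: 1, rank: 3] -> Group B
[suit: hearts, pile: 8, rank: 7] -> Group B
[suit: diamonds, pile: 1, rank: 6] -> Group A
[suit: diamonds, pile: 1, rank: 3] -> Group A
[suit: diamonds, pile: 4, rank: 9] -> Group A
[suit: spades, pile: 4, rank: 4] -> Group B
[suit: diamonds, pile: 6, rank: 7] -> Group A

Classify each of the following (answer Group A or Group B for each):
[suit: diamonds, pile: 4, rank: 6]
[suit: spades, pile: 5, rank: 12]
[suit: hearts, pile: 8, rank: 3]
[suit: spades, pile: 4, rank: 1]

Group A, Group B, Group B, Group B

A rule that fits every label: suit is diamonds — true of each 'Group A' example, false of each 'Group B' one.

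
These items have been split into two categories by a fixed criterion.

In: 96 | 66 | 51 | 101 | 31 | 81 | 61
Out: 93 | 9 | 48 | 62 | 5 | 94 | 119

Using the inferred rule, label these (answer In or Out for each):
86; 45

One predicate separates the groups cleanly: ≡ 1 (mod 5).
86 — 86 mod 5 = 1, hence In. 45 — 45 mod 5 = 0, hence Out.

In, Out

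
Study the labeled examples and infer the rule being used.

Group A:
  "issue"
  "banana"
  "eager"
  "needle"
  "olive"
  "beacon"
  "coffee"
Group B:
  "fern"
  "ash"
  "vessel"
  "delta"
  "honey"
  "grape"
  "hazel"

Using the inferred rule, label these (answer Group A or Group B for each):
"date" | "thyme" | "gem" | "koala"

Group B, Group B, Group B, Group A

The distinguishing property — has ≥ 3 vowels — holds for all the 'Group A' cases and none of the 'Group B' cases.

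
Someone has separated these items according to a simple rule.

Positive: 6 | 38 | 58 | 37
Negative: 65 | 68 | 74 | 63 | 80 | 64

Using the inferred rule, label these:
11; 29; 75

Positive, Positive, Negative

A rule that fits every label: at most 58 — true of each 'Positive' example, false of each 'Negative' one.
11 → 11 ≤ 58 → Positive. 29 → 29 ≤ 58 → Positive. 75 → 75 > 58 → Negative.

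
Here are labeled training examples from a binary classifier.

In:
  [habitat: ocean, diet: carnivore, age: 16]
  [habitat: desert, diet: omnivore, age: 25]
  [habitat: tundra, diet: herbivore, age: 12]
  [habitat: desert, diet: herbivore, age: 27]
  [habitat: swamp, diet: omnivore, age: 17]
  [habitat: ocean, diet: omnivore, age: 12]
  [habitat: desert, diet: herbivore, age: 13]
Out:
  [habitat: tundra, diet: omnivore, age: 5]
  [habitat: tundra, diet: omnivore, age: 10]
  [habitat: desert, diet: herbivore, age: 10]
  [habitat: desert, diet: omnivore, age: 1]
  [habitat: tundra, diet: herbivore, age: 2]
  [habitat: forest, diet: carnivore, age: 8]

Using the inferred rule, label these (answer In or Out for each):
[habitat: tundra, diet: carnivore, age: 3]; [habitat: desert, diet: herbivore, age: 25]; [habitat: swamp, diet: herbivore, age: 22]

The pattern is that an item is 'In' exactly when: age ≥ 12.

Out, In, In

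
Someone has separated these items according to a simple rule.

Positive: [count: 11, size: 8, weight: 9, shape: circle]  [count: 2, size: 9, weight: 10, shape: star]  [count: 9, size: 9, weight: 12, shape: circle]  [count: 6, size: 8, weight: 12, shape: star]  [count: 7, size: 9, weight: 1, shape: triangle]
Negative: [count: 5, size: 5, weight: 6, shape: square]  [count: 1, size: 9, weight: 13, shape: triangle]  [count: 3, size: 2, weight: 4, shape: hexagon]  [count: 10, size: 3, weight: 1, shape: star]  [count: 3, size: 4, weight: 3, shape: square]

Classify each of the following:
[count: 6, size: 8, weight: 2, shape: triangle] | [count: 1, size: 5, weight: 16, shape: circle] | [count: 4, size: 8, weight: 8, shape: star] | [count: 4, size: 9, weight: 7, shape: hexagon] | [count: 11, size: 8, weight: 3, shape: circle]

Positive, Negative, Positive, Positive, Positive

The rule appears to be: size ≥ 8 AND count ≥ 2.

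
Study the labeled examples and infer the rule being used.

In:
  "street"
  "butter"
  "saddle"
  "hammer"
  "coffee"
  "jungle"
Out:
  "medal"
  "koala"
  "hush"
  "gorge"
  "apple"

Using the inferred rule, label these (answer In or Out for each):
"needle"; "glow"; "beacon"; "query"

In, Out, In, Out

Every 'In' example satisfies: length 6. None of the 'Out' examples do.
"needle": length 6 — checks out, so In.
"glow": length 4 — does not pass, so Out.
"beacon": length 6 — checks out, so In.
"query": length 5 — does not pass, so Out.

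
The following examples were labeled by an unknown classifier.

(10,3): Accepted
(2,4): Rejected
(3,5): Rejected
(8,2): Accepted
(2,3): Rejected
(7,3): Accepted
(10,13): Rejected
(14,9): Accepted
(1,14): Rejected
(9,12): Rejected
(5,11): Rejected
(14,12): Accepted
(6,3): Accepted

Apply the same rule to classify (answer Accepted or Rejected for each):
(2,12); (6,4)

Rejected, Accepted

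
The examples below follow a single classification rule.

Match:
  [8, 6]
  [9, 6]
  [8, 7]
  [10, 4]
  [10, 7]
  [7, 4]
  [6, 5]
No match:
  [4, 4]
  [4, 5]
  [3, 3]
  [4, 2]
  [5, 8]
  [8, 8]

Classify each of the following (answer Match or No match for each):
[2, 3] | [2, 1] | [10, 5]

No match, No match, Match

The common property of the 'Match' items is: first > second AND sum ≥ 8. No 'No match' item has it.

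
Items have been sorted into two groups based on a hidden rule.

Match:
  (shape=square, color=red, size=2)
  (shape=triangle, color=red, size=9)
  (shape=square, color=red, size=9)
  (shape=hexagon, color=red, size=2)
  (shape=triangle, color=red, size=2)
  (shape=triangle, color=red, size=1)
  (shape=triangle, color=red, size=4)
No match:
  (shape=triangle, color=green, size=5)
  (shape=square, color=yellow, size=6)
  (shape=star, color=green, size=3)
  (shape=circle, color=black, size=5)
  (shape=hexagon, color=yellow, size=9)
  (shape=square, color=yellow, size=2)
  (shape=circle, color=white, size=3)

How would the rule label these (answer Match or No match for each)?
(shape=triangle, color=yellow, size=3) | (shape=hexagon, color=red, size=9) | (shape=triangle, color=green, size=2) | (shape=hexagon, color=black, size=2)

No match, Match, No match, No match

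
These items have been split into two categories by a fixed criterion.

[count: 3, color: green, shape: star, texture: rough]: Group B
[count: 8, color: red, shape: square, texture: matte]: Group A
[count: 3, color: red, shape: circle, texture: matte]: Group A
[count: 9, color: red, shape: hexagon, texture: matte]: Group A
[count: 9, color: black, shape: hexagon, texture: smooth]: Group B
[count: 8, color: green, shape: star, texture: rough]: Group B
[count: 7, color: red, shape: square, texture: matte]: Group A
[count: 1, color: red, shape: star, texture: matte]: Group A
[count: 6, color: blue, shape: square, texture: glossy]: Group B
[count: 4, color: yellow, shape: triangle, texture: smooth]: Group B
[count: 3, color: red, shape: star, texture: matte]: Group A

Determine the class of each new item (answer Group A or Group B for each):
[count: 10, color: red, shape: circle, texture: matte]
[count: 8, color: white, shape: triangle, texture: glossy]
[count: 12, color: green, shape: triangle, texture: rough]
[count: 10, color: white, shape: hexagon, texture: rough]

Group A, Group B, Group B, Group B

'Group A' ⟺ color is red.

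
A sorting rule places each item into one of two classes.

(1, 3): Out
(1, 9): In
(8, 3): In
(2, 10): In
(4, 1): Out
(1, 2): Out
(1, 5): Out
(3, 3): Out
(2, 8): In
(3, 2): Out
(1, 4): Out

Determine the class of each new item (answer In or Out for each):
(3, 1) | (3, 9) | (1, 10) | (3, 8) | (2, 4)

Out, In, In, In, Out

Rule: sum ≥ 10. This holds for each 'In' example and fails for each 'Out' one.
(3, 1): 3+1 = 4, fails the rule → Out.
(3, 9): 3+9 = 12, fits → In.
(1, 10): 1+10 = 11, fits → In.
(3, 8): 3+8 = 11, fits → In.
(2, 4): 2+4 = 6, fails the rule → Out.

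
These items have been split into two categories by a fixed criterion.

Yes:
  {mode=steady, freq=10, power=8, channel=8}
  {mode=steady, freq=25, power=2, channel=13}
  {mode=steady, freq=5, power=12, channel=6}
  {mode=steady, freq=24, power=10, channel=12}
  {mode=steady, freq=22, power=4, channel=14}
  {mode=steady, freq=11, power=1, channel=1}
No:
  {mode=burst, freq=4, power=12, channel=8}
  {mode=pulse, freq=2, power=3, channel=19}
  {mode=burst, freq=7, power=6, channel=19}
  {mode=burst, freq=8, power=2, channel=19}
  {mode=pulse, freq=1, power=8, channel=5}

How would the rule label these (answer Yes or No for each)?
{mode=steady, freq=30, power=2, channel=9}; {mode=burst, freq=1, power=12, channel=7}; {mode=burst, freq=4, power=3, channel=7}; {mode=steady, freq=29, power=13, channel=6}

Yes, No, No, Yes

A rule that fits every label: mode is steady — true of each 'Yes' example, false of each 'No' one.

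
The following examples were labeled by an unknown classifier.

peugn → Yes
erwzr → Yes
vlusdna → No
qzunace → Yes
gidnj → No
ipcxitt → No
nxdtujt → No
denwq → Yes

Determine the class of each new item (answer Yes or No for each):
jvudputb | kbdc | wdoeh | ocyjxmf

The rule appears to be: contains 'e'.
jvudputb: no 'e', doesn't match → No.
kbdc: no 'e', doesn't match → No.
wdoeh: has 'e', qualifies → Yes.
ocyjxmf: no 'e', doesn't match → No.

No, No, Yes, No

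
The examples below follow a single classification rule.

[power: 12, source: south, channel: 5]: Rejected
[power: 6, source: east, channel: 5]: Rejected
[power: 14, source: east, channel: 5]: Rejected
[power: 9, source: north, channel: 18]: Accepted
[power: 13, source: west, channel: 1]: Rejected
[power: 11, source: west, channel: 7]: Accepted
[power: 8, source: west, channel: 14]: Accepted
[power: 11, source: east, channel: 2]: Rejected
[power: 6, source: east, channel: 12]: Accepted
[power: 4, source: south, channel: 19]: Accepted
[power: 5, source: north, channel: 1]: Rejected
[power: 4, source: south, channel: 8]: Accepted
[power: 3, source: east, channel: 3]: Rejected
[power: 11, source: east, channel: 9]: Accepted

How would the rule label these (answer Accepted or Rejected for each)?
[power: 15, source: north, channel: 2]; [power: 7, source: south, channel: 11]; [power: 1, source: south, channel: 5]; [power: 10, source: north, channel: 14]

Rejected, Accepted, Rejected, Accepted

The simplest hypothesis consistent with all the labels is: channel ≥ 7.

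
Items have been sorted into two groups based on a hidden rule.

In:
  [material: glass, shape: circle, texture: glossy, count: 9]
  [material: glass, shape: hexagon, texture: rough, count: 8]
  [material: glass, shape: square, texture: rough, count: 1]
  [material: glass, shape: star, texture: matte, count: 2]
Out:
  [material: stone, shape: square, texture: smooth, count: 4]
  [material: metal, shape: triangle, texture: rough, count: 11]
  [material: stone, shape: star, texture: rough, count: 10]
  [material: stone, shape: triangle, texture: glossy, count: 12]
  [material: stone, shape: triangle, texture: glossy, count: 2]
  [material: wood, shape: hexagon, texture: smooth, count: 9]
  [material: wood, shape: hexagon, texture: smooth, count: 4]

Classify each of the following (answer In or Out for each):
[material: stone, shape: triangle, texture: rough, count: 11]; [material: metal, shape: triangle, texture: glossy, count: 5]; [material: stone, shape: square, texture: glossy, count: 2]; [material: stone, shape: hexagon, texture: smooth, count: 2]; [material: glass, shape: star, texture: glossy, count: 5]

Checking candidate rules against both groups, what survives is: material is glass.
[material: stone, shape: triangle, texture: rough, count: 11]: material is stone, fails the rule → Out.
[material: metal, shape: triangle, texture: glossy, count: 5]: material is metal, fails the rule → Out.
[material: stone, shape: square, texture: glossy, count: 2]: material is stone, fails the rule → Out.
[material: stone, shape: hexagon, texture: smooth, count: 2]: material is stone, fails the rule → Out.
[material: glass, shape: star, texture: glossy, count: 5]: material is glass, passes → In.

Out, Out, Out, Out, In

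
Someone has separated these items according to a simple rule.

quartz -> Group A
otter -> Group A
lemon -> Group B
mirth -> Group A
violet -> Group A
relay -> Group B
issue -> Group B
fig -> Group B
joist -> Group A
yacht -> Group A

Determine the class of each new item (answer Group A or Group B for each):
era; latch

Checking candidate rules against both groups, what survives is: contains 't'.
era: Group B (no 't').
latch: Group A (has 't').

Group B, Group A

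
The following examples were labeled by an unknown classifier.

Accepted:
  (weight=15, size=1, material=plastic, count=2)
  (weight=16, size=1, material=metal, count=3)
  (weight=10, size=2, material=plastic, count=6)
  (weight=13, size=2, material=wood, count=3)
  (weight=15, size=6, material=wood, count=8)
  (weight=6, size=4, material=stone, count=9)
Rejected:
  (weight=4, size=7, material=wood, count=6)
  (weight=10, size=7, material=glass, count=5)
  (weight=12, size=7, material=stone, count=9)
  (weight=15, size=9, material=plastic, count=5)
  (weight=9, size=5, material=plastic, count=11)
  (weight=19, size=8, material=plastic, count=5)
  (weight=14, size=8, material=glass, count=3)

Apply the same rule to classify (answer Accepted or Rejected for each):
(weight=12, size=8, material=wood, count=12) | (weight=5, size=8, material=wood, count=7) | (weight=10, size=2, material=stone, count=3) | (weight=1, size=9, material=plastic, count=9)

A rule that fits every label: count ≤ 9 AND size ≤ 6 — true of each 'Accepted' example, false of each 'Rejected' one.

Rejected, Rejected, Accepted, Rejected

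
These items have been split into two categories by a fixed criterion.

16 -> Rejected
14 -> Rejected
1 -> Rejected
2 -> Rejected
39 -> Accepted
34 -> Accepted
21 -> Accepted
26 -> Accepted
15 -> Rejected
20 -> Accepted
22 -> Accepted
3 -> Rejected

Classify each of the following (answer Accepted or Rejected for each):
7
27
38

Every 'Accepted' example satisfies: at least 20. None of the 'Rejected' examples do.
7 → 7 < 20 → Rejected. 27 → 27 ≥ 20 → Accepted. 38 → 38 ≥ 20 → Accepted.

Rejected, Accepted, Accepted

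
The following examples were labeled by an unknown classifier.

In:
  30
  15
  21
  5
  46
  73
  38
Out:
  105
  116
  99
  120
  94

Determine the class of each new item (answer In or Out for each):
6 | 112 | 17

Every 'In' example satisfies: at most 73. None of the 'Out' examples do.
6: In (6 ≤ 73).
112: Out (112 > 73).
17: In (17 ≤ 73).

In, Out, In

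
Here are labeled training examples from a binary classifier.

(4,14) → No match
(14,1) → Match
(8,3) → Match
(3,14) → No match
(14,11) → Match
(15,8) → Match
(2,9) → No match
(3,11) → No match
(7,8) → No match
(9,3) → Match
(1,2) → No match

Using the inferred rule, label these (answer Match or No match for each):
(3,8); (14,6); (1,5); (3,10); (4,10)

No match, Match, No match, No match, No match

Rule: first > second. This holds for each 'Match' example and fails for each 'No match' one.
No match: (3,8), since 3 < 8.
Match: (14,6), since 14 > 6.
No match: (1,5), since 1 < 5.
No match: (3,10), since 3 < 10.
No match: (4,10), since 4 < 10.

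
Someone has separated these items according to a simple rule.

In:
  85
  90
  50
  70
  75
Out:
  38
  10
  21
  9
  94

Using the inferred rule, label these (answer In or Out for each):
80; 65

In, In

The pattern is that an item is 'In' exactly when: multiple of 5 AND at least 21.
80: 80 = 5·16, 80 ≥ 21, has this property → In. 65: 65 = 5·13, 65 ≥ 21, has this property → In.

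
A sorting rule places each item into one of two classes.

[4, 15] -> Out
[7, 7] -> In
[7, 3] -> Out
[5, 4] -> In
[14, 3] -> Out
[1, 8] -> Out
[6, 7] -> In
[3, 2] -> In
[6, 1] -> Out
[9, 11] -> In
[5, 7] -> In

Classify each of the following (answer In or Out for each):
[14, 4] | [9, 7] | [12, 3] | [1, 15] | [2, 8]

Out, In, Out, Out, Out

'In' ⟺ |first − second| ≤ 2.
[14, 4]: Out (|14−4| = 10). [9, 7]: In (|9−7| = 2). [12, 3]: Out (|12−3| = 9). [1, 15]: Out (|1−15| = 14). [2, 8]: Out (|2−8| = 6).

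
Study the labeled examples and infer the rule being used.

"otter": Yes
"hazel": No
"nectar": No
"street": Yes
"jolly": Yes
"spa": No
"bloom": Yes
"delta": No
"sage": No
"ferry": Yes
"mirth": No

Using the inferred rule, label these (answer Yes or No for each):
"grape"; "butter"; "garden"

No, Yes, No

The classifier is using: has a double letter.
"grape" → no doubled letter → No. "butter" → 'tt' doubled → Yes. "garden" → no doubled letter → No.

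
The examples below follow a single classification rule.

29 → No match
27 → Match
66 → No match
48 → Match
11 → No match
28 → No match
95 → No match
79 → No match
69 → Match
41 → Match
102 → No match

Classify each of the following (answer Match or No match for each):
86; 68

No match, No match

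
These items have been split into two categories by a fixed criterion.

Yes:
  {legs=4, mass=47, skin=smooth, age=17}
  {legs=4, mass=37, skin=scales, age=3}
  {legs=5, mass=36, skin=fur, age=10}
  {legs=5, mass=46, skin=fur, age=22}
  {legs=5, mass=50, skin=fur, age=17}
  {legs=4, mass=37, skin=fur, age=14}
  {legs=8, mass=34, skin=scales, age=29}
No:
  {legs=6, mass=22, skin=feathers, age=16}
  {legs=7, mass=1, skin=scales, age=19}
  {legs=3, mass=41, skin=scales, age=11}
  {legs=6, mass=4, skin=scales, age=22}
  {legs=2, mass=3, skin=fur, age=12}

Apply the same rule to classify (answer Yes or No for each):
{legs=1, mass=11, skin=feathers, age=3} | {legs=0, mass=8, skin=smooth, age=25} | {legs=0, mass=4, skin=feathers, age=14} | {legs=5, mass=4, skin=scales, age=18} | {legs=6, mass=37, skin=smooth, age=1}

No, No, No, No, Yes

'Yes' ⟺ mass ≥ 34 AND legs ≥ 4.
{legs=1, mass=11, skin=feathers, age=3}: No (mass = 11, legs = 1).
{legs=0, mass=8, skin=smooth, age=25}: No (mass = 8, legs = 0).
{legs=0, mass=4, skin=feathers, age=14}: No (mass = 4, legs = 0).
{legs=5, mass=4, skin=scales, age=18}: No (mass = 4, legs = 5).
{legs=6, mass=37, skin=smooth, age=1}: Yes (mass = 37, legs = 6).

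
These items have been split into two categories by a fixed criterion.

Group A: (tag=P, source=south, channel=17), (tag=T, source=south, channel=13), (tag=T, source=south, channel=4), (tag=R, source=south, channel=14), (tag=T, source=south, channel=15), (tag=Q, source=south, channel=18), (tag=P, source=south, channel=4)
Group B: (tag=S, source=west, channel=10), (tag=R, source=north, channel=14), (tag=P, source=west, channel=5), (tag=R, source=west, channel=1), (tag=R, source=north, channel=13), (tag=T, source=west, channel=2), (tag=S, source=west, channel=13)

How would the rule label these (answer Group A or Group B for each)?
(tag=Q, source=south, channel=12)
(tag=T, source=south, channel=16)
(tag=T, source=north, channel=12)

Group A, Group A, Group B

The common property of the 'Group A' items is: source is south. No 'Group B' item has it.
(tag=Q, source=south, channel=12): source is south, qualifies → Group A. (tag=T, source=south, channel=16): source is south, qualifies → Group A. (tag=T, source=north, channel=12): source is north, doesn't qualify → Group B.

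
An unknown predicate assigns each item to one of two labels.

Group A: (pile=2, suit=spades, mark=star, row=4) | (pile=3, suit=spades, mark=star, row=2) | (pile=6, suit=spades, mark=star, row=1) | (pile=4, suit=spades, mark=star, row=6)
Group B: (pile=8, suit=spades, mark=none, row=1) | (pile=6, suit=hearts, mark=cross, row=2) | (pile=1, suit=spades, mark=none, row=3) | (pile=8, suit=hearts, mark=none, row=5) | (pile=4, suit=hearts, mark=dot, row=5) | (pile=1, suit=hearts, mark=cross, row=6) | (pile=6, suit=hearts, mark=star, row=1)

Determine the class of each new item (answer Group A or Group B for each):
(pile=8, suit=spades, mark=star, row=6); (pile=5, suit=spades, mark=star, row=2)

The distinguishing property — suit is spades AND mark is star — holds for all the 'Group A' cases and none of the 'Group B' cases.
(pile=8, suit=spades, mark=star, row=6): suit is spades, mark is star, checks out → Group A. (pile=5, suit=spades, mark=star, row=2): suit is spades, mark is star, checks out → Group A.

Group A, Group A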